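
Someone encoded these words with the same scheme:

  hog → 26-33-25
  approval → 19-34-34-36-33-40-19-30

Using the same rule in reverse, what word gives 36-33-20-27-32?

h is letter #8 and maps to 26: an offset of 18. The number is (letter's place in the alphabet, a=1) + 18.
Decoding 36-33-20-27-32: 36→(36−18)÷1=18=r, 33→(33−18)÷1=15=o, 20→(20−18)÷1=2=b, 27→(27−18)÷1=9=i, 32→(32−18)÷1=14=n.

robin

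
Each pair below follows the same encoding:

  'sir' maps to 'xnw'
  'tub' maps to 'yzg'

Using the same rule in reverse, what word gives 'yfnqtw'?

tailor

Compare letters: s→x is +5, i→n is +5, r→w is +5 — a constant shift. This is a Caesar cipher with shift 5.
Reversing it on yfnqtw: y−5=t, f−5=a, n−5=i, q−5=l, t−5=o, w−5=r.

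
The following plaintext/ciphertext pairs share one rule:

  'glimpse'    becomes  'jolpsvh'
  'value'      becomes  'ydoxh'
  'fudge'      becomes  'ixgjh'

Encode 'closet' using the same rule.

Compare letters: g→j is +3, l→o is +3, i→l is +3 — a constant shift. This is a Caesar cipher with shift 3.
On closet: c+3=f, l+3=o, o+3=r, s+3=v, e+3=h, t+3=w.

forvhw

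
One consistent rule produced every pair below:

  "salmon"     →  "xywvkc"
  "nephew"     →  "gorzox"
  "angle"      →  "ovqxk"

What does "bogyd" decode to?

The output letters match the input read backwards, each shifted +10: salmon reversed is nomlas. Read the word backwards and shift each letter +10.
Decoding bogyd: shift back: b−10=r, o−10=e, g−10=w, y−10=o, d−10=t → rewot; then reverse → tower.

tower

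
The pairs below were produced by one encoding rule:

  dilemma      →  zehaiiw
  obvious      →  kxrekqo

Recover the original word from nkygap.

rocket

Each letter is shifted forward by 22 in the alphabet (a Caesar shift of +22).
Undoing it on nkygap: n−22=r, k−22=o, y−22=c, g−22=k, a−22=e, p−22=t.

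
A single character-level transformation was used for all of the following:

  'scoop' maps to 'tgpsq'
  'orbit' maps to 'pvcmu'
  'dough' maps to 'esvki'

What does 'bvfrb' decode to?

The shifts repeat in a cycle of length 2: positions 0,1,… shift by +1, +4, then the pattern repeats.
Undoing it on bvfrb: b−1=a, v−4=r, f−1=e, r−4=n, b−1=a.

arena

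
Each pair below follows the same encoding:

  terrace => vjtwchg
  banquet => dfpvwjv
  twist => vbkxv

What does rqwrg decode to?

A repeating key of period 2 is used — shifts +2, +5 over and over.
Reversing it on rqwrg: r−2=p, q−5=l, w−2=u, r−5=m, g−2=e.

plume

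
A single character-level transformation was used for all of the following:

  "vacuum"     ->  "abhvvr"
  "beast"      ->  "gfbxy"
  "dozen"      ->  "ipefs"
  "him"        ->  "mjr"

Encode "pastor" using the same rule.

ubxypw

Vowels shift forward by 1 and consonants shift forward by 5.
Applying it to pastor: p(cons)+5=u, a(vowel)+1=b, s(cons)+5=x, t(cons)+5=y, o(vowel)+1=p, r(cons)+5=w.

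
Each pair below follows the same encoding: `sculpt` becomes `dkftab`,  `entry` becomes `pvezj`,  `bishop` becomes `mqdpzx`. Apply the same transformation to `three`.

epcmp

A repeating key of period 2 is used — shifts +11, +8 over and over.
Applying it to three: t+11=e, h+8=p, r+11=c, e+8=m, e+11=p.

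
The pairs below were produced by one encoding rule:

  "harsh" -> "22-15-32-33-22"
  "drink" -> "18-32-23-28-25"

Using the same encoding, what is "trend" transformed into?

The number is (letter's place in the alphabet, a=1) + 14.
On trend: t=20→34, r=18→32, e=5→19, n=14→28, d=4→18.

34-32-19-28-18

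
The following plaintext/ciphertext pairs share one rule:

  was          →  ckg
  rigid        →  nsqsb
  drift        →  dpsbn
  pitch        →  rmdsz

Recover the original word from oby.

ore

The word is reversed, then every letter is shifted forward by 10.
Undoing it on oby: shift back: o−10=e, b−10=r, y−10=o → ero; then reverse → ore.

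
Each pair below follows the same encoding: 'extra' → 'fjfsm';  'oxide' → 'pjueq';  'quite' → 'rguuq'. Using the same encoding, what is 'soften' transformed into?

Shifts by position in extra: pos 0: e→f (+1), pos 1: x→j (+12), pos 2: t→f (+12), pos 3: r→s (+1), pos 4: a→m (+12) — repeating every 3. It's a Vigenère-style cipher with numeric key [1,12,12]: position i shifts by key[i mod 3].
Applying it to soften: s+1=t, o+12=a, f+12=r, t+1=u, e+12=q, n+12=z.

taruqz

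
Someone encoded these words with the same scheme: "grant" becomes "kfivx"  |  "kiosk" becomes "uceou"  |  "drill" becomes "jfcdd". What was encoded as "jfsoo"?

Each letter's alphabet position (a=0..z=25) is mapped through 9·x+8 mod 26 — an affine cipher.
Reversing it on jfsoo: j(9)→3·(9−8)≡3=d; f(5)→3·(5−8)≡17=r; s(18)→3·(18−8)≡4=e; o(14)→3·(14−8)≡18=s; o(14)→3·(14−8)≡18=s (all mod 26).

dress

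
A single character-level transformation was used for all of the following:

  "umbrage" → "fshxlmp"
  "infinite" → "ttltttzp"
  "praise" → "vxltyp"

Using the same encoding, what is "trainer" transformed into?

The shift depends on letter class: consonant m→s is +6, but vowel u→f is +11. Two shifts are in play — +11 for a/e/i/o/u, +6 for every other letter.
On trainer: t(cons)+6=z, r(cons)+6=x, a(vowel)+11=l, i(vowel)+11=t, n(cons)+6=t, e(vowel)+11=p, r(cons)+6=x.

zxlttpx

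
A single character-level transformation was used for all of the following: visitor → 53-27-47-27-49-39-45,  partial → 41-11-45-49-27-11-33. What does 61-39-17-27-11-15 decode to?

zodiac

v(#22)→53 and i(#9)→27: differences scale by 2, so n = 2·pos + 9. The formula is n = 2×(alphabet index, a=1) + 9.
Undoing it on 61-39-17-27-11-15: 61→(61−9)÷2=26=z, 39→(39−9)÷2=15=o, 17→(17−9)÷2=4=d, 27→(27−9)÷2=9=i, 11→(11−9)÷2=1=a, 15→(15−9)÷2=3=c.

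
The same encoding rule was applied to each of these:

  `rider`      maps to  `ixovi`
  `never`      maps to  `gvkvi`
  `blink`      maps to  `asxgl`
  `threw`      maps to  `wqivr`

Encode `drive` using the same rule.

r(17)→i(8) and i(8)→x(23) fit y≡7x+19 (mod 26); the inverse of 7 mod 26 is 15. Treating letters as 0–25, the rule is x ↦ 7x + 19 (mod 26).
For drive: d(3)→7·3+19≡14=o; r(17)→7·17+19≡8=i; i(8)→7·8+19≡23=x; v(21)→7·21+19≡10=k; e(4)→7·4+19≡21=v (all mod 26).

oixkv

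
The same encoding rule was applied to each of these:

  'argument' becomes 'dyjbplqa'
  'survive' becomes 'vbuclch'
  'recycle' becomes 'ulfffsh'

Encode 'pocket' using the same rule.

Shifts by position in argument: pos 0: a→d (+3), pos 1: r→y (+7), pos 2: g→j (+3), pos 3: u→b (+7) — repeating every 2. The shifts repeat in a cycle of length 2: positions 0,1,… shift by +3, +7, then the pattern repeats.
Applying it to pocket: p+3=s, o+7=v, c+3=f, k+7=r, e+3=h, t+7=a.

svfrha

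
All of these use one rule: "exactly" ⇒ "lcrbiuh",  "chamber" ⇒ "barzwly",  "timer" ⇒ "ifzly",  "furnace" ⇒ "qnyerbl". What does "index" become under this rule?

feglc

Each letter's alphabet position (a=0..z=25) is mapped through 5·x+17 mod 26 — an affine cipher.
Applying it to index: i(8)→5·8+17≡5=f; n(13)→5·13+17≡4=e; d(3)→5·3+17≡6=g; e(4)→5·4+17≡11=l; x(23)→5·23+17≡2=c (all mod 26).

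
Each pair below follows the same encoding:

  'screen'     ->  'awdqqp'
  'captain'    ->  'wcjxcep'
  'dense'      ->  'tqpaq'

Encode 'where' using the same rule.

Treating letters as 0–25, the rule is x ↦ 23x + 2 (mod 26).
On where: w(22)→23·22+2≡14=o; h(7)→23·7+2≡7=h; e(4)→23·4+2≡16=q; r(17)→23·17+2≡3=d; e(4)→23·4+2≡16=q (all mod 26).

ohqdq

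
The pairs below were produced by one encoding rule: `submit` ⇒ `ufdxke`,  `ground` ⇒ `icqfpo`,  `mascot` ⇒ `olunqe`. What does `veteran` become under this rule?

Shifts by position in submit: pos 0: s→u (+2), pos 1: u→f (+11), pos 2: b→d (+2), pos 3: m→x (+11) — repeating every 2. It's a Vigenère-style cipher with numeric key [2,11]: position i shifts by key[i mod 2].
On veteran: v+2=x, e+11=p, t+2=v, e+11=p, r+2=t, a+11=l, n+2=p.

xpvptlp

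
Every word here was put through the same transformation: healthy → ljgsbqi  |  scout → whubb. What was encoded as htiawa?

Letter i (0-indexed) is shifted by i+4, so successive shifts are 4, 5, 6, ….
Reversing it on htiawa: h−4=d, t−5=o, i−6=c, a−7=t, w−8=o, a−9=r.

doctor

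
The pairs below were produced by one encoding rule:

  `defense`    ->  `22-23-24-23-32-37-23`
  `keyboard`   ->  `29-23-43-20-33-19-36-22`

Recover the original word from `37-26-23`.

d is letter #4 and maps to 22: an offset of 18. Letters become their 1-based position plus 18 (so a→19, b→20, …).
Reversing it on 37-26-23: 37→(37−18)÷1=19=s, 26→(26−18)÷1=8=h, 23→(23−18)÷1=5=e.

she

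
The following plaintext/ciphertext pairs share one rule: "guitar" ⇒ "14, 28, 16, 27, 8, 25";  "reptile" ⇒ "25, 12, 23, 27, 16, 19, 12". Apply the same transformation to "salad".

g is letter #7 and maps to 14: an offset of 7. The number is (letter's place in the alphabet, a=1) + 7.
Applying it to salad: s=19→26, a=1→8, l=12→19, a=1→8, d=4→11.

26, 8, 19, 8, 11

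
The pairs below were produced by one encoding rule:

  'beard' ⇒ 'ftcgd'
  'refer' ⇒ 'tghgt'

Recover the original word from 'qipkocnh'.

Read the word backwards and shift each letter +2.
Decoding qipkocnh: shift back: q−2=o, i−2=g, p−2=n, k−2=i, o−2=m, c−2=a, n−2=l, h−2=f → ognimalf; then reverse → flamingo.

flamingo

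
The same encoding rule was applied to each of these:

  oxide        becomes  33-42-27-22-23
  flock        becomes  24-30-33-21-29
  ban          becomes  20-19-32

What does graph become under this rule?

o is letter #15 and maps to 33: an offset of 18. The number is (letter's place in the alphabet, a=1) + 18.
On graph: g=7→25, r=18→36, a=1→19, p=16→34, h=8→26.

25-36-19-34-26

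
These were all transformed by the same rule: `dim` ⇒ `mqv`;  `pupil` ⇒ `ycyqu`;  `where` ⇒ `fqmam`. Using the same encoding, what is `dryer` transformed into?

mahma

Vowels shift forward by 8 and consonants shift forward by 9.
For dryer: d(cons)+9=m, r(cons)+9=a, y(cons)+9=h, e(vowel)+8=m, r(cons)+9=a.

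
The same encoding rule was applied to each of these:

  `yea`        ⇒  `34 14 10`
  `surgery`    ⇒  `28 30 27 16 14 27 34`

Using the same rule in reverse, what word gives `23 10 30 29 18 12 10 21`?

y is letter #25 and maps to 34: an offset of 9. Letters become their 1-based position plus 9 (so a→10, b→11, …).
Decoding 23 10 30 29 18 12 10 21: 23→(23−9)÷1=14=n, 10→(10−9)÷1=1=a, 30→(30−9)÷1=21=u, 29→(29−9)÷1=20=t, 18→(18−9)÷1=9=i, 12→(12−9)÷1=3=c, 10→(10−9)÷1=1=a, 21→(21−9)÷1=12=l.

nautical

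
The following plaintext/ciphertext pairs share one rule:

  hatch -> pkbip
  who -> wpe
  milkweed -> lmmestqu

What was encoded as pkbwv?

notch

The output letters match the input read backwards, each shifted +8: hatch reversed is hctah. Two steps: reverse the string, then apply a Caesar shift of +8.
Undoing it on pkbwv: shift back: p−8=h, k−8=c, b−8=t, w−8=o, v−8=n → hcton; then reverse → notch.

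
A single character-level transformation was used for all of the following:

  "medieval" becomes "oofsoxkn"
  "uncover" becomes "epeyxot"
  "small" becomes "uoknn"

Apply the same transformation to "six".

usz

The shift depends on letter class: consonant m→o is +2, but vowel e→o is +10. Vowels shift forward by 10 and consonants shift forward by 2.
Applying it to six: s(cons)+2=u, i(vowel)+10=s, x(cons)+2=z.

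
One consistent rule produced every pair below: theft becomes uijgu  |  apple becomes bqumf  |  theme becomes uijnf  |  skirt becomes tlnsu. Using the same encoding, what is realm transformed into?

sffmn

Shifts by position in theft: pos 0: t→u (+1), pos 1: h→i (+1), pos 2: e→j (+5), pos 3: f→g (+1), pos 4: t→u (+1) — repeating every 3. It's a Vigenère-style cipher with numeric key [1,1,5]: position i shifts by key[i mod 3].
For realm: r+1=s, e+1=f, a+5=f, l+1=m, m+1=n.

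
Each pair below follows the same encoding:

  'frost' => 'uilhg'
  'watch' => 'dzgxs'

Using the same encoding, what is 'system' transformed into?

hbhgvn

Each pair mirrors across the alphabet (f↔u, r↔i, o↔l): positions sum to 25. Each letter is replaced by its mirror in the alphabet: a↔z, b↔y, c↔x, and so on (the Atbash cipher).
On system: s↔h, y↔b, s↔h, t↔g, e↔v, m↔n.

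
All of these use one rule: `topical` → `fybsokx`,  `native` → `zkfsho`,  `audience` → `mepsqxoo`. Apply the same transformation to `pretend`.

The shifts repeat in a cycle of length 2: positions 0,1,… shift by +12, +10, then the pattern repeats.
For pretend: p+12=b, r+10=b, e+12=q, t+10=d, e+12=q, n+10=x, d+12=p.

bbqdqxp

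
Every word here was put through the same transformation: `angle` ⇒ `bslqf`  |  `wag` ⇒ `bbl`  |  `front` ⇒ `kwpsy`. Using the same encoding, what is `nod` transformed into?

The shift depends on letter class: consonant n→s is +5, but vowel a→b is +1. Two shifts are in play — +1 for a/e/i/o/u, +5 for every other letter.
For nod: n(cons)+5=s, o(vowel)+1=p, d(cons)+5=i.

spi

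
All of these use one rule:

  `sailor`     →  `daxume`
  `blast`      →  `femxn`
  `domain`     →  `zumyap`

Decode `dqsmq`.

eager

Read the word backwards and shift each letter +12.
Undoing it on dqsmq: shift back: d−12=r, q−12=e, s−12=g, m−12=a, q−12=e → regae; then reverse → eager.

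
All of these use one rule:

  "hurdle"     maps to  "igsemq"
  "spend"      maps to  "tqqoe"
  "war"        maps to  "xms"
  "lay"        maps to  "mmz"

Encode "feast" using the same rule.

gqmtu

The shift depends on letter class: consonant h→i is +1, but vowel u→g is +12. Two shifts are in play — +12 for a/e/i/o/u, +1 for every other letter.
On feast: f(cons)+1=g, e(vowel)+12=q, a(vowel)+12=m, s(cons)+1=t, t(cons)+1=u.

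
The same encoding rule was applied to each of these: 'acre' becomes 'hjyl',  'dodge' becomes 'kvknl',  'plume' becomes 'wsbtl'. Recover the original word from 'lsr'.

Compare letters: a→h is +7, c→j is +7, r→y is +7 — a constant shift. Every letter moves 7 places later in the alphabet, wrapping around z→a.
Decoding lsr: l−7=e, s−7=l, r−7=k.

elk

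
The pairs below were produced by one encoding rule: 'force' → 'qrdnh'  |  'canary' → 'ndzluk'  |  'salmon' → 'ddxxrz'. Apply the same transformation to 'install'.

tqeedxw

It's a Vigenère-style cipher with numeric key [11,3,12]: position i shifts by key[i mod 3].
For install: i+11=t, n+3=q, s+12=e, t+11=e, a+3=d, l+12=x, l+11=w.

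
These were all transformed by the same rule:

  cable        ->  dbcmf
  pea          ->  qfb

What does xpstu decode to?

Compare letters: c→d is +1, a→b is +1, b→c is +1 — a constant shift. Every letter moves 1 place later in the alphabet, wrapping around z→a.
Decoding xpstu: x−1=w, p−1=o, s−1=r, t−1=s, u−1=t.

worst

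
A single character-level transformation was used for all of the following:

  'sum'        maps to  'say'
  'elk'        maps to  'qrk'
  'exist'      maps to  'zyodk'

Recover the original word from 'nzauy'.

Two steps: reverse the string, then apply a Caesar shift of +6.
Decoding nzauy: shift back: n−6=h, z−6=t, a−6=u, u−6=o, y−6=s → htuos; then reverse → south.

south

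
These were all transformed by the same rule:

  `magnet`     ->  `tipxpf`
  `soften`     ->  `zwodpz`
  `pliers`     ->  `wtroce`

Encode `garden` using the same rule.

The shift increases by 1 at each position, starting from +7: 7, 8, 9, ….
On garden: g+7=n, a+8=i, r+9=a, d+10=n, e+11=p, n+12=z.

nianpz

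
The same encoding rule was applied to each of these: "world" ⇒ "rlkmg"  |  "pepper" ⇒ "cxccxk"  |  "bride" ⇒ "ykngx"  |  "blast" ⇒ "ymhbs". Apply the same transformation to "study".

w(22)→r(17) and o(14)→l(11) fit y≡17x+7 (mod 26); the inverse of 17 mod 26 is 23. Treating letters as 0–25, the rule is x ↦ 17x + 7 (mod 26).
On study: s(18)→17·18+7≡1=b; t(19)→17·19+7≡18=s; u(20)→17·20+7≡9=j; d(3)→17·3+7≡6=g; y(24)→17·24+7≡25=z (all mod 26).

bsjgz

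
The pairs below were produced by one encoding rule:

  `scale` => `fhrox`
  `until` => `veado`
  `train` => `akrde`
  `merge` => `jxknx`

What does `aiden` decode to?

This is an affine cipher: with a=0,…,z=25, each position x becomes (21x+17) mod 26.
Undoing it on aiden: a(0)→5·(0−17)≡19=t; i(8)→5·(8−17)≡7=h; d(3)→5·(3−17)≡8=i; e(4)→5·(4−17)≡13=n; n(13)→5·(13−17)≡6=g (all mod 26).

thing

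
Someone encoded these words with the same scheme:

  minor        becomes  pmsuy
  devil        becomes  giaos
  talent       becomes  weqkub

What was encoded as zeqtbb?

walnut

In minor: m→p is +3, i→m is +4, n→s is +5, o→u is +6 — the shift increases by 1 each position. Letter i (0-indexed) is shifted by i+3, so successive shifts are 3, 4, 5, ….
Undoing it on zeqtbb: z−3=w, e−4=a, q−5=l, t−6=n, b−7=u, b−8=t.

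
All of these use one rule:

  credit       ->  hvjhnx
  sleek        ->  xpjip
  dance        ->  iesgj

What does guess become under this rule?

lyjwx

The shifts repeat in a cycle of length 2: positions 0,1,… shift by +5, +4, then the pattern repeats.
On guess: g+5=l, u+4=y, e+5=j, s+4=w, s+5=x.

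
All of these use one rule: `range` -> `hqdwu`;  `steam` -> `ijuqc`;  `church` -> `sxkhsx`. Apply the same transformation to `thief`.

Compare letters: r→h is +16, a→q is +16, n→d is +16 — a constant shift. Each letter is shifted forward by 16 in the alphabet (a Caesar shift of +16).
Applying it to thief: t+16=j, h+16=x, i+16=y, e+16=u, f+16=v.

jxyuv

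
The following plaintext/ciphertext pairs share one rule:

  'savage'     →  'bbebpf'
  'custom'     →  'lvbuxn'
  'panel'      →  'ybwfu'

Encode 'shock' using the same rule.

bixdt

Shifts by position in savage: pos 0: s→b (+9), pos 1: a→b (+1), pos 2: v→e (+9), pos 3: a→b (+1) — repeating every 2. A repeating key of period 2 is used — shifts +9, +1 over and over.
Applying it to shock: s+9=b, h+1=i, o+9=x, c+1=d, k+9=t.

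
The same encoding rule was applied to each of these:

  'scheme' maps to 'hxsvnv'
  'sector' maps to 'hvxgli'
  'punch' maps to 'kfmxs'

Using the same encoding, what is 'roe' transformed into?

ilv

Each pair mirrors across the alphabet (s↔h, c↔x, h↔s): positions sum to 25. Letters are reflected about the middle of the alphabet (position → 25−position): Atbash.
For roe: r↔i, o↔l, e↔v.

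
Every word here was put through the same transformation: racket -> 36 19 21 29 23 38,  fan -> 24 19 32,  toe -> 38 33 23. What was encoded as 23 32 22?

The number is (letter's place in the alphabet, a=1) + 18.
Decoding 23 32 22: 23→(23−18)÷1=5=e, 32→(32−18)÷1=14=n, 22→(22−18)÷1=4=d.

end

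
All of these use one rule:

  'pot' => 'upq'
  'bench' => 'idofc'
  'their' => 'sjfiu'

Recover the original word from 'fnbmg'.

The output letters match the input read backwards, each shifted +1: pot reversed is top. Two steps: reverse the string, then apply a Caesar shift of +1.
Undoing it on fnbmg: shift back: f−1=e, n−1=m, b−1=a, m−1=l, g−1=f → emalf; then reverse → flame.

flame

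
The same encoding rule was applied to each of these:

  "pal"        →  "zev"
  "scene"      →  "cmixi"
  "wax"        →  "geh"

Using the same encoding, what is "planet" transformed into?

zvexid

The shift depends on letter class: consonant p→z is +10, but vowel a→e is +4. Vowels shift forward by 4 and consonants shift forward by 10.
For planet: p(cons)+10=z, l(cons)+10=v, a(vowel)+4=e, n(cons)+10=x, e(vowel)+4=i, t(cons)+10=d.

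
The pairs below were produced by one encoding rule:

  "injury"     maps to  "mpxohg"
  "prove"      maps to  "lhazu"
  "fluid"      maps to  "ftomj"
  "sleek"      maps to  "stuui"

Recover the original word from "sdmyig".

sticky

i(8)→m(12) and n(13)→p(15) fit y≡11x+2 (mod 26); the inverse of 11 mod 26 is 19. This is an affine cipher: with a=0,…,z=25, each position x becomes (11x+2) mod 26.
Undoing it on sdmyig: s(18)→19·(18−2)≡18=s; d(3)→19·(3−2)≡19=t; m(12)→19·(12−2)≡8=i; y(24)→19·(24−2)≡2=c; i(8)→19·(8−2)≡10=k; g(6)→19·(6−2)≡24=y (all mod 26).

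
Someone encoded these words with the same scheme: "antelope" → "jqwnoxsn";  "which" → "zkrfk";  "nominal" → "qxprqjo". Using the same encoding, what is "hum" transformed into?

kdp

The shift depends on letter class: consonant n→q is +3, but vowel a→j is +9. Two shifts are in play — +9 for a/e/i/o/u, +3 for every other letter.
Applying it to hum: h(cons)+3=k, u(vowel)+9=d, m(cons)+3=p.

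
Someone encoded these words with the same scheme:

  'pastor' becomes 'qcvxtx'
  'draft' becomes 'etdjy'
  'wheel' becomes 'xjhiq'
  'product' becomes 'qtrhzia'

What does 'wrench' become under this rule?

xthrhn

In pastor: p→q is +1, a→c is +2, s→v is +3, t→x is +4 — the shift increases by 1 each position. Each letter shifts forward by (position + 1), i.e. 1, 2, 3, … — the shift grows by one for each successive letter.
For wrench: w+1=x, r+2=t, e+3=h, n+4=r, c+5=h, h+6=n.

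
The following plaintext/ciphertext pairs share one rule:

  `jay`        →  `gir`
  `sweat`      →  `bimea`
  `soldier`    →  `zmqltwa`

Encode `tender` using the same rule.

The output letters match the input read backwards, each shifted +8: jay reversed is yaj. Two steps: reverse the string, then apply a Caesar shift of +8.
On tender: reverse → rednet; then shift: r+8=z, e+8=m, d+8=l, n+8=v, e+8=m, t+8=b.

zmlvmb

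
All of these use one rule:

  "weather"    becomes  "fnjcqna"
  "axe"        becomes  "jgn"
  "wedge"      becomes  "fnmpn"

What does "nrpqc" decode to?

eight

Compare letters: w→f is +9, e→n is +9, a→j is +9 — a constant shift. This is a Caesar cipher with shift 9.
Undoing it on nrpqc: n−9=e, r−9=i, p−9=g, q−9=h, c−9=t.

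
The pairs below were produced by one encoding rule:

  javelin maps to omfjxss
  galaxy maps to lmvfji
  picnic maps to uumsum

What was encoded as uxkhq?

Shifts by position in javelin: pos 0: j→o (+5), pos 1: a→m (+12), pos 2: v→f (+10), pos 3: e→j (+5), pos 4: l→x (+12), pos 5: i→s (+10) — repeating every 3. The shifts repeat in a cycle of length 3: positions 0,1,… shift by +5, +12, +10, then the pattern repeats.
Undoing it on uxkhq: u−5=p, x−12=l, k−10=a, h−5=c, q−12=e.

place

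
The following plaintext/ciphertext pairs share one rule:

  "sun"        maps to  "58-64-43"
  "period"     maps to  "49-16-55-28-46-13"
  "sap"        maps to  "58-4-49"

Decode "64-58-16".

s(#19)→58 and u(#21)→64: differences scale by 3, so n = 3·pos + 1. Each letter becomes 3×(its alphabet position, a=1..z=26) + 1.
Decoding 64-58-16: 64→(64−1)÷3=21=u, 58→(58−1)÷3=19=s, 16→(16−1)÷3=5=e.

use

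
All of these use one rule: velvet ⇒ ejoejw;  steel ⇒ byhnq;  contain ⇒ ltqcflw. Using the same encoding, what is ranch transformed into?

afqlm

A repeating key of period 3 is used — shifts +9, +5, +3 over and over.
On ranch: r+9=a, a+5=f, n+3=q, c+9=l, h+5=m.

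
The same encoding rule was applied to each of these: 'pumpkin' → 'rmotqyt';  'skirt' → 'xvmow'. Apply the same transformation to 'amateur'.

Read the word backwards and shift each letter +4.
Applying it to amateur: reverse → ruetama; then shift: r+4=v, u+4=y, e+4=i, t+4=x, a+4=e, m+4=q, a+4=e.

vyixeqe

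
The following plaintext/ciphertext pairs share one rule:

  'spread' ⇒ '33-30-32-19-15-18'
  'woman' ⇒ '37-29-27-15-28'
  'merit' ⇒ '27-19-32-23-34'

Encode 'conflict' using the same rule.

s is letter #19 and maps to 33: an offset of 14. The number is (letter's place in the alphabet, a=1) + 14.
On conflict: c=3→17, o=15→29, n=14→28, f=6→20, l=12→26, i=9→23, c=3→17, t=20→34.

17-29-28-20-26-23-17-34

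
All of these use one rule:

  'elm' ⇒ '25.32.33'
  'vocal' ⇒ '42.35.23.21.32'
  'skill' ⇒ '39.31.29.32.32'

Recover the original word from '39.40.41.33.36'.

stump

Each letter is replaced by its alphabet position (a=1..z=26) + 20.
Undoing it on 39.40.41.33.36: 39→(39−20)÷1=19=s, 40→(40−20)÷1=20=t, 41→(41−20)÷1=21=u, 33→(33−20)÷1=13=m, 36→(36−20)÷1=16=p.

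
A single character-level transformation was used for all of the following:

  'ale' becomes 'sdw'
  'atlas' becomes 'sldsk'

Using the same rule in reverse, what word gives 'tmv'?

bud

It's a constant shift of +18 (ROT18).
Undoing it on tmv: t−18=b, m−18=u, v−18=d.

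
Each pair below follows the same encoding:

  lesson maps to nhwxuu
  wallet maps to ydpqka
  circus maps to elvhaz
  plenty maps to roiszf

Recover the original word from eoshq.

clock

In lesson: l→n is +2, e→h is +3, s→w is +4, s→x is +5 — the shift increases by 1 each position. Letter i (0-indexed) is shifted by i+2, so successive shifts are 2, 3, 4, ….
Decoding eoshq: e−2=c, o−3=l, s−4=o, h−5=c, q−6=k.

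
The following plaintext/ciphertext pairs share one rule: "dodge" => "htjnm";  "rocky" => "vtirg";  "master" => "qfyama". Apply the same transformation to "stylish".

wyesqbr

In dodge: d→h is +4, o→t is +5, d→j is +6, g→n is +7 — the shift increases by 1 each position. Letter i (0-indexed) is shifted by i+4, so successive shifts are 4, 5, 6, ….
On stylish: s+4=w, t+5=y, y+6=e, l+7=s, i+8=q, s+9=b, h+10=r.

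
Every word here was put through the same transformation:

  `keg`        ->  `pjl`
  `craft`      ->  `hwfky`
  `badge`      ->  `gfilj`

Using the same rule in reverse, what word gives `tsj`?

one

Compare letters: k→p is +5, e→j is +5, g→l is +5 — a constant shift. Each letter is shifted forward by 5 in the alphabet (a Caesar shift of +5).
Undoing it on tsj: t−5=o, s−5=n, j−5=e.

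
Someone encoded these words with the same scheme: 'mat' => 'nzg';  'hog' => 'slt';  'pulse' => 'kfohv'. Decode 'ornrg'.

limit

Each pair mirrors across the alphabet (m↔n, a↔z, t↔g): positions sum to 25. Letters are reflected about the middle of the alphabet (position → 25−position): Atbash.
Decoding ornrg: o↔l, r↔i, n↔m, r↔i, g↔t.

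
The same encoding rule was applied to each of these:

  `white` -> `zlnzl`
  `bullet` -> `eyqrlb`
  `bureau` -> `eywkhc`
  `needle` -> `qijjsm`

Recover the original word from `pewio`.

march

The shift increases by 1 at each position, starting from +3: 3, 4, 5, ….
Undoing it on pewio: p−3=m, e−4=a, w−5=r, i−6=c, o−7=h.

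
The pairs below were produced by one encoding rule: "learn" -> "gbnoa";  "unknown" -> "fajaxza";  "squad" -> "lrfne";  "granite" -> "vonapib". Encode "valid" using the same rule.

This is an affine cipher: with a=0,…,z=25, each position x becomes (23x+13) mod 26.
On valid: v(21)→23·21+13≡2=c; a(0)→23·0+13≡13=n; l(11)→23·11+13≡6=g; i(8)→23·8+13≡15=p; d(3)→23·3+13≡4=e (all mod 26).

cngpe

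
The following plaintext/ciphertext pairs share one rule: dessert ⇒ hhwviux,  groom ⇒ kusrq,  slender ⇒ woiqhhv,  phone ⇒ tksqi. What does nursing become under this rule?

rxvvmqk

Shifts by position in dessert: pos 0: d→h (+4), pos 1: e→h (+3), pos 2: s→w (+4), pos 3: s→v (+3) — repeating every 2. A repeating key of period 2 is used — shifts +4, +3 over and over.
On nursing: n+4=r, u+3=x, r+4=v, s+3=v, i+4=m, n+3=q, g+4=k.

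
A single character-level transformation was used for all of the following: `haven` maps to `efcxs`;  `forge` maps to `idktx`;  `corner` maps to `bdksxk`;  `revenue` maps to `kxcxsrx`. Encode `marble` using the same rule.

h(7)→e(4) and a(0)→f(5) fit y≡11x+5 (mod 26); the inverse of 11 mod 26 is 19. Each letter's alphabet position (a=0..z=25) is mapped through 11·x+5 mod 26 — an affine cipher.
For marble: m(12)→11·12+5≡7=h; a(0)→11·0+5≡5=f; r(17)→11·17+5≡10=k; b(1)→11·1+5≡16=q; l(11)→11·11+5≡22=w; e(4)→11·4+5≡23=x (all mod 26).

hfkqwx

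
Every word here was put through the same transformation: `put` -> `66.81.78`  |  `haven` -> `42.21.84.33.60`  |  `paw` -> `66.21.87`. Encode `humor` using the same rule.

42.81.57.63.72

p(#16)→66 and u(#21)→81: differences scale by 3, so n = 3·pos + 18. The formula is n = 3×(alphabet index, a=1) + 18.
On humor: h=8→42, u=21→81, m=13→57, o=15→63, r=18→72.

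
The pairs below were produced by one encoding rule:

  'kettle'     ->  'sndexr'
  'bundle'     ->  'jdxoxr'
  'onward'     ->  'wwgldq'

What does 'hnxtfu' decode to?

In kettle: k→s is +8, e→n is +9, t→d is +10, t→e is +11 — the shift increases by 1 each position. Letter i (0-indexed) is shifted by i+8, so successive shifts are 8, 9, 10, ….
Undoing it on hnxtfu: h−8=z, n−9=e, x−10=n, t−11=i, f−12=t, u−13=h.

zenith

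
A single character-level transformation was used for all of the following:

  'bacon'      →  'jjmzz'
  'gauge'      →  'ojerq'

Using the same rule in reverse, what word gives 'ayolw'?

speak

In bacon: b→j is +8, a→j is +9, c→m is +10, o→z is +11 — the shift increases by 1 each position. Each letter shifts forward by (position + 8), i.e. 8, 9, 10, … — the shift grows by one for each successive letter.
Undoing it on ayolw: a−8=s, y−9=p, o−10=e, l−11=a, w−12=k.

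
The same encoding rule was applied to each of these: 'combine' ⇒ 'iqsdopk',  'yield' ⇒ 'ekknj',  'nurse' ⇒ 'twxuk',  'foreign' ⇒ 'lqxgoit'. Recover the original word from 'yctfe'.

sandy

Shifts by position in combine: pos 0: c→i (+6), pos 1: o→q (+2), pos 2: m→s (+6), pos 3: b→d (+2) — repeating every 2. It's a Vigenère-style cipher with numeric key [6,2]: position i shifts by key[i mod 2].
Decoding yctfe: y−6=s, c−2=a, t−6=n, f−2=d, e−6=y.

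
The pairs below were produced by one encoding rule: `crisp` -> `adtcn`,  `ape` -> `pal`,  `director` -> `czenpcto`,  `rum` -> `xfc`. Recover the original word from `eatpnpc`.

receipt

The output letters match the input read backwards, each shifted +11: crisp reversed is psirc. The word is reversed, then every letter is shifted forward by 11.
Decoding eatpnpc: shift back: e−11=t, a−11=p, t−11=i, p−11=e, n−11=c, p−11=e, c−11=r → tpiecer; then reverse → receipt.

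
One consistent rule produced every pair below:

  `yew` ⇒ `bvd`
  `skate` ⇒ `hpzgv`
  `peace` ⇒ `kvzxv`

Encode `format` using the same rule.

Each pair mirrors across the alphabet (y↔b, e↔v, w↔d): positions sum to 25. Each letter is replaced by its mirror in the alphabet: a↔z, b↔y, c↔x, and so on (the Atbash cipher).
For format: f↔u, o↔l, r↔i, m↔n, a↔z, t↔g.

ulinzg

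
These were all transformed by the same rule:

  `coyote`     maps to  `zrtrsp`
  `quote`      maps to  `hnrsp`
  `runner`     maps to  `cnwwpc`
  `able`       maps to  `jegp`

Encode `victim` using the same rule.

ivzsvb

c(2)→z(25) and o(14)→r(17) fit y≡21x+9 (mod 26); the inverse of 21 mod 26 is 5. Treating letters as 0–25, the rule is x ↦ 21x + 9 (mod 26).
For victim: v(21)→21·21+9≡8=i; i(8)→21·8+9≡21=v; c(2)→21·2+9≡25=z; t(19)→21·19+9≡18=s; i(8)→21·8+9≡21=v; m(12)→21·12+9≡1=b (all mod 26).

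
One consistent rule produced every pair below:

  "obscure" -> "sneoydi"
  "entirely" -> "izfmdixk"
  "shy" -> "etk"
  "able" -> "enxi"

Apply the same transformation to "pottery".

bsffidk

The rule splits by letter class: vowels +4, consonants +12.
Applying it to pottery: p(cons)+12=b, o(vowel)+4=s, t(cons)+12=f, t(cons)+12=f, e(vowel)+4=i, r(cons)+12=d, y(cons)+12=k.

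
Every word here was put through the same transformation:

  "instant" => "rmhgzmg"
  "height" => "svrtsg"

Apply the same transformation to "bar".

Each pair mirrors across the alphabet (i↔r, n↔m, s↔h): positions sum to 25. Each letter is replaced by its mirror in the alphabet: a↔z, b↔y, c↔x, and so on (the Atbash cipher).
On bar: b↔y, a↔z, r↔i.

yzi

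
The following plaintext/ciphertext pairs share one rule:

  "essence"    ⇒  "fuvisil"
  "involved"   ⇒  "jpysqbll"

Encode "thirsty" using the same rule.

In essence: e→f is +1, s→u is +2, s→v is +3, e→i is +4 — the shift increases by 1 each position. Letter i (0-indexed) is shifted by i+1, so successive shifts are 1, 2, 3, ….
For thirsty: t+1=u, h+2=j, i+3=l, r+4=v, s+5=x, t+6=z, y+7=f.

ujlvxzf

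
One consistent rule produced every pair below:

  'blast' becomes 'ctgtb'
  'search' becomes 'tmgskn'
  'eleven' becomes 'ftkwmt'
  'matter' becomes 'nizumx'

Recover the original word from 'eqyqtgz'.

Shifts by position in blast: pos 0: b→c (+1), pos 1: l→t (+8), pos 2: a→g (+6), pos 3: s→t (+1), pos 4: t→b (+8) — repeating every 3. The shifts repeat in a cycle of length 3: positions 0,1,… shift by +1, +8, +6, then the pattern repeats.
Undoing it on eqyqtgz: e−1=d, q−8=i, y−6=s, q−1=p, t−8=l, g−6=a, z−1=y.

display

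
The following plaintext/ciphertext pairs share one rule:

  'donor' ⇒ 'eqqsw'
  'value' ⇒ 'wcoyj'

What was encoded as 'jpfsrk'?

income

Letter i (0-indexed) is shifted by i+1, so successive shifts are 1, 2, 3, ….
Decoding jpfsrk: j−1=i, p−2=n, f−3=c, s−4=o, r−5=m, k−6=e.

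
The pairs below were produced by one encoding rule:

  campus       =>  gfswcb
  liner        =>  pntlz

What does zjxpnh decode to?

In campus: c→g is +4, a→f is +5, m→s is +6, p→w is +7 — the shift increases by 1 each position. The shift increases by 1 at each position, starting from +4: 4, 5, 6, ….
Undoing it on zjxpnh: z−4=v, j−5=e, x−6=r, p−7=i, n−8=f, h−9=y.

verify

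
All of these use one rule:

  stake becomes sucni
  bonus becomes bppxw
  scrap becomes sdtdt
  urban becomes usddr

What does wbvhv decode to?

water

In stake: s→s is +0, t→u is +1, a→c is +2, k→n is +3 — the shift increases by 1 each position. Each letter shifts forward by its position index (0, 1, 2, …) — the shift grows by one for each successive letter.
Reversing it on wbvhv: w−0=w, b−1=a, v−2=t, h−3=e, v−4=r.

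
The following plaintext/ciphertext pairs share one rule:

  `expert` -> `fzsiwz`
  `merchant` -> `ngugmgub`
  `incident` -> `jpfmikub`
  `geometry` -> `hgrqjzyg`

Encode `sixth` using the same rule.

In expert: e→f is +1, x→z is +2, p→s is +3, e→i is +4 — the shift increases by 1 each position. Each letter shifts forward by (position + 1), i.e. 1, 2, 3, … — the shift grows by one for each successive letter.
Applying it to sixth: s+1=t, i+2=k, x+3=a, t+4=x, h+5=m.

tkaxm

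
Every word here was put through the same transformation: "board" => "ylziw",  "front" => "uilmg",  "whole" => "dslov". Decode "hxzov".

scale

Each pair mirrors across the alphabet (b↔y, o↔l, a↔z): positions sum to 25. This is the alphabet-reversal cipher (Atbash): a becomes z, b becomes y, etc.
Decoding hxzov: h↔s, x↔c, z↔a, o↔l, v↔e.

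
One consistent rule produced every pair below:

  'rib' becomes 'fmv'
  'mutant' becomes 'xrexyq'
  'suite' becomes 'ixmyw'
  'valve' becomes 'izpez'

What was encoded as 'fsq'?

mob

Read the word backwards and shift each letter +4.
Decoding fsq: shift back: f−4=b, s−4=o, q−4=m → bom; then reverse → mob.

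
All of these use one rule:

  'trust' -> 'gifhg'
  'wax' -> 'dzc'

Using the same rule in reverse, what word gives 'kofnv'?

Each pair mirrors across the alphabet (t↔g, r↔i, u↔f): positions sum to 25. Letters are reflected about the middle of the alphabet (position → 25−position): Atbash.
Reversing it on kofnv: k↔p, o↔l, f↔u, n↔m, v↔e.

plume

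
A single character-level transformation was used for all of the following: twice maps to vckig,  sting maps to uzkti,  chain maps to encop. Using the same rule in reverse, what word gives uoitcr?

Shifts by position in twice: pos 0: t→v (+2), pos 1: w→c (+6), pos 2: i→k (+2), pos 3: c→i (+6) — repeating every 2. A repeating key of period 2 is used — shifts +2, +6 over and over.
Decoding uoitcr: u−2=s, o−6=i, i−2=g, t−6=n, c−2=a, r−6=l.

signal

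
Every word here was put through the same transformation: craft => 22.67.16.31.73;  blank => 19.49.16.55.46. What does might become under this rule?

52.40.34.37.73

c(#3)→22 and r(#18)→67: differences scale by 3, so n = 3·pos + 13. Each letter becomes 3×(its alphabet position, a=1..z=26) + 13.
On might: m=13→52, i=9→40, g=7→34, h=8→37, t=20→73.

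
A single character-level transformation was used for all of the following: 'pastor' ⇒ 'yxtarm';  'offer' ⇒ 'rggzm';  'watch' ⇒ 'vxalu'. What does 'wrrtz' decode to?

loose

This is an affine cipher: with a=0,…,z=25, each position x becomes (7x+23) mod 26.
Undoing it on wrrtz: w(22)→15·(22−23)≡11=l; r(17)→15·(17−23)≡14=o; r(17)→15·(17−23)≡14=o; t(19)→15·(19−23)≡18=s; z(25)→15·(25−23)≡4=e (all mod 26).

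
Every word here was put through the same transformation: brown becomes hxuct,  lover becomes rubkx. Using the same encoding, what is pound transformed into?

vuatj

Compare letters: b→h is +6, r→x is +6, o→u is +6 — a constant shift. This is a Caesar cipher with shift 6.
On pound: p+6=v, o+6=u, u+6=a, n+6=t, d+6=j.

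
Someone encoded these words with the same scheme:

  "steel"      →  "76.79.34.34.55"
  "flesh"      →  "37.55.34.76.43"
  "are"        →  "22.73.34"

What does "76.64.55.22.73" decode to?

s(#19)→76 and t(#20)→79: differences scale by 3, so n = 3·pos + 19. The formula is n = 3×(alphabet index, a=1) + 19.
Reversing it on 76.64.55.22.73: 76→(76−19)÷3=19=s, 64→(64−19)÷3=15=o, 55→(55−19)÷3=12=l, 22→(22−19)÷3=1=a, 73→(73−19)÷3=18=r.

solar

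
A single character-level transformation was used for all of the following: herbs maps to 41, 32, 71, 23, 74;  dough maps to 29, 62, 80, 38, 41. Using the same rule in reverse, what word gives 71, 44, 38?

h(#8)→41 and e(#5)→32: differences scale by 3, so n = 3·pos + 17. The formula is n = 3×(alphabet index, a=1) + 17.
Undoing it on 71, 44, 38: 71→(71−17)÷3=18=r, 44→(44−17)÷3=9=i, 38→(38−17)÷3=7=g.

rig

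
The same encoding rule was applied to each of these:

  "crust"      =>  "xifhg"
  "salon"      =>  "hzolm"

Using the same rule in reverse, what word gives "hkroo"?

Each pair mirrors across the alphabet (c↔x, r↔i, u↔f): positions sum to 25. This is the alphabet-reversal cipher (Atbash): a becomes z, b becomes y, etc.
Decoding hkroo: h↔s, k↔p, r↔i, o↔l, o↔l.

spill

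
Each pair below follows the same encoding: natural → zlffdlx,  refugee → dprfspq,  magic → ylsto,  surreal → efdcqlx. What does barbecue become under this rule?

Shifts by position in natural: pos 0: n→z (+12), pos 1: a→l (+11), pos 2: t→f (+12), pos 3: u→f (+11) — repeating every 2. It's a Vigenère-style cipher with numeric key [12,11]: position i shifts by key[i mod 2].
Applying it to barbecue: b+12=n, a+11=l, r+12=d, b+11=m, e+12=q, c+11=n, u+12=g, e+11=p.

nldmqngp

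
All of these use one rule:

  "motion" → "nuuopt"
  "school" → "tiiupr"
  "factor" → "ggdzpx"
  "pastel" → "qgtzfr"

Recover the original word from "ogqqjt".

napkin

Shifts by position in motion: pos 0: m→n (+1), pos 1: o→u (+6), pos 2: t→u (+1), pos 3: i→o (+6) — repeating every 2. The shifts repeat in a cycle of length 2: positions 0,1,… shift by +1, +6, then the pattern repeats.
Undoing it on ogqqjt: o−1=n, g−6=a, q−1=p, q−6=k, j−1=i, t−6=n.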